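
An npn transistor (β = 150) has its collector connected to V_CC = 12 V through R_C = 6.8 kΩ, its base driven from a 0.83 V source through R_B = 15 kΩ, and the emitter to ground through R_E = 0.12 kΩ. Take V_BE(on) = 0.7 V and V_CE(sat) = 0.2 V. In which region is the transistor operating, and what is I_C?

Assume active. Base-emitter loop: I_B = (V_BB − V_BE)/(R_B + (β+1)R_E) = (0.83 − 0.7)/(15 + 151×0.12) = 0.00393 mA.
I_C = β·I_B = 150×0.00393 = 0.589 mA.
V_CE = V_CC − I_C·R_C − I_E·R_E = 12 − 0.589×6.8 − 0.593×0.12 = 7.93 V > V_CE(sat), so the active-region assumption holds.

active; I_C ≈ 0.59 mA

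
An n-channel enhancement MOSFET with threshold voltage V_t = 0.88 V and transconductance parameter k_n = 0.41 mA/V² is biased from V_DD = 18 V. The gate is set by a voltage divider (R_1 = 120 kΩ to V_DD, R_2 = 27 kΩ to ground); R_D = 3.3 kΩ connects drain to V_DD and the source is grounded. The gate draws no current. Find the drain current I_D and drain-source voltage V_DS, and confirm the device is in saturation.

V_G = V_DD·R_2/(R_1+R_2) = 18×27/147 = 3.31 V. With the source grounded, V_GS = V_G = 3.31 V.
Assume saturation: I_D = (k_n/2)(V_GS − V_t)² = (0.41/2)×(3.31 − 0.88)² = 0.205×2.43² = 1.21 mA.
V_DS = V_DD − I_D·R_D = 18 − 1.21×3.3 = 14 V.
Saturation requires V_DS ≥ V_GS − V_t = 2.43 V; 14 ≥ 2.43 ✓.

I_D ≈ 1.2 mA, V_DS ≈ 14 V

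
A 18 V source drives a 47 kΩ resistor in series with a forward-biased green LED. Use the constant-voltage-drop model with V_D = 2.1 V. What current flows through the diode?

KVL around the loop: 18 = V_D + I·R = 2.1 + I × 47 kΩ.
So I = (18 − 2.1) / 47 kΩ = 15.9 / 47 = 0.338 mA.

I ≈ 0.34 mA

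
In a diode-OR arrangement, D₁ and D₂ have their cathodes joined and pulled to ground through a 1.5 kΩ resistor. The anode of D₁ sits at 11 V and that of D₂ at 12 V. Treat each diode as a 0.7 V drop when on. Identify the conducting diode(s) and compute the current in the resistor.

Assume both conduct. Then node N would need to be at both 11−0.7 = 10.3 V and 12−0.7 = 11.3 V, which is impossible.
Assume only D₂ conducts: V_N = 12 − 0.7 = 11.3 V, so I_R = 11.3/1.5 = 7.53 mA.
Check D₁: its anode-to-cathode voltage is 11 − 11.3 = -0.3 V < 0.7 V, so it is off. The assumption is consistent.

Only D₂ conducts; I_R ≈ 7.5 mA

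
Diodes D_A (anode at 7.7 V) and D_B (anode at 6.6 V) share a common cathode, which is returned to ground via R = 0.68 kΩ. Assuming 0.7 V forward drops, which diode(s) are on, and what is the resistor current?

Assume both conduct. Then node N would need to be at both 7.7−0.7 = 7 V and 6.6−0.7 = 5.9 V, which is impossible.
Assume only D_A conducts: V_N = 7.7 − 0.7 = 7 V, so I_R = 7/0.68 = 10.3 mA.
Check D_B: its anode-to-cathode voltage is 6.6 − 7 = -0.4 V < 0.7 V, so it is off. The assumption is consistent.

Only D_A conducts; I_R ≈ 10 mA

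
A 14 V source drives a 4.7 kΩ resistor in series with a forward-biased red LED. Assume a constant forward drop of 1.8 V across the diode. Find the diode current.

I ≈ 2.6 mA

KVL around the loop: 14 = V_D + I·R = 1.8 + I × 4.7 kΩ.
So I = (14 − 1.8) / 4.7 kΩ = 12.2 / 4.7 = 2.6 mA.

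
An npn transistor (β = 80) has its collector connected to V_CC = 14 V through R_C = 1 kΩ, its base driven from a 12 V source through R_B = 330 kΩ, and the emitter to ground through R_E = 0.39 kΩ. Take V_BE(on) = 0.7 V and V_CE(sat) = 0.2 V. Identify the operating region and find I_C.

Assume active. Base-emitter loop: I_B = (V_BB − V_BE)/(R_B + (β+1)R_E) = (12 − 0.7)/(330 + 81×0.39) = 0.0313 mA.
I_C = β·I_B = 80×0.0313 = 2.5 mA.
V_CE = V_CC − I_C·R_C − I_E·R_E = 14 − 2.5×1 − 2.53×0.39 = 10.5 V > V_CE(sat), so the active-region assumption holds.

active; I_C ≈ 2.5 mA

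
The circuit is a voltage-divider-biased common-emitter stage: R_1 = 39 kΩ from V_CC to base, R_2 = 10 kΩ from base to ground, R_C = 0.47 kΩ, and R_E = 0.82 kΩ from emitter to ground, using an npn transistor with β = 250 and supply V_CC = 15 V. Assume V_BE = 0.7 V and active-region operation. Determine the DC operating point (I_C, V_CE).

I_C ≈ 2.8 mA, V_CE ≈ 11 V

Thevenize the base divider: V_Th = V_CC·R_2/(R_1+R_2) = 15×10/49 = 3.06 V, R_Th = R_1‖R_2 = 7.96 kΩ.
Base-emitter loop: V_Th = I_B·R_Th + V_BE + (β+1)I_B·R_E, so I_B = (3.06 − 0.7) / (7.96 + 251×0.82) = 0.011 mA.
I_C = β·I_B = 250×0.011 = 2.76 mA, and I_E = (β+1)I_B = 2.77 mA.
V_CE = V_CC − I_C·R_C − I_E·R_E = 15 − 2.76×0.47 − 2.77×0.82 = 11.4 V.
V_CE = 11.4 V > 0.2 V confirms active-region operation.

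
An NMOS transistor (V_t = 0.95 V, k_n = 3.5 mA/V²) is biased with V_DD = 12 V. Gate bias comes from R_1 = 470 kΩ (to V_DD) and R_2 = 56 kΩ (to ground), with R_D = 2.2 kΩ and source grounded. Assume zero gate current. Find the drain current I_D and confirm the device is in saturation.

V_G = V_DD·R_2/(R_1+R_2) = 12×56/526 = 1.28 V. With the source grounded, V_GS = V_G = 1.28 V.
Assume saturation: I_D = (k_n/2)(V_GS − V_t)² = (3.5/2)×(1.28 − 0.95)² = 1.75×0.328² = 0.188 mA.
V_DS = V_DD − I_D·R_D = 12 − 0.188×2.2 = 11.6 V.
Saturation requires V_DS ≥ V_GS − V_t = 0.328 V; 11.6 ≥ 0.328 ✓.

I_D ≈ 0.19 mA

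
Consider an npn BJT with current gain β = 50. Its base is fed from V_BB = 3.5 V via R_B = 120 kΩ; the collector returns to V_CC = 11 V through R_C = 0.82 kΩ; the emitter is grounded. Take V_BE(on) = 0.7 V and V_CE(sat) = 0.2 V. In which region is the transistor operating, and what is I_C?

active; I_C ≈ 1.2 mA

Assume active. Base-emitter loop: I_B = (V_BB − V_BE)/R_B = (3.5 − 0.7)/120 = 0.0233 mA.
I_C = β·I_B = 50×0.0233 = 1.17 mA.
V_CE = V_CC − I_C·R_C = 11 − 1.17×0.82 = 10 V > V_CE(sat), so the active-region assumption holds.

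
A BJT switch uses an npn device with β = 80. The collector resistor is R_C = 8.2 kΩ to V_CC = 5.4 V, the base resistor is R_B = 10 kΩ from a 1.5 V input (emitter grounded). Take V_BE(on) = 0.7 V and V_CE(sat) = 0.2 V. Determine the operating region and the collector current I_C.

Assume active: I_B = (1.5 − 0.7)/10 = 0.08 mA, giving I_C = β·I_B = 6.4 mA.
But then V_CE = 5.4 − 6.4×8.2 = -47.1 V < V_CE(sat) = 0.2 V — impossible in the active region.
So the transistor is saturated. With V_CE = 0.2 V, I_C = (V_CC − 0.2)/R_C = 5.2/8.2 = 0.634 mA.
Check: β·I_B = 6.4 mA > I_C = 0.634 mA, confirming saturation.

saturation; I_C ≈ 0.63 mA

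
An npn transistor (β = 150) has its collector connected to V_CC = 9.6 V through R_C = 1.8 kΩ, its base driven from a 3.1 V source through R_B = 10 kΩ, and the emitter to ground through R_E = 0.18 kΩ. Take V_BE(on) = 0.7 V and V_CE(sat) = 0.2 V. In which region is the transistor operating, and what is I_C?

Assume active: I_B = (3.1 − 0.7)/(10 + 151×0.18) = 0.0646 mA, I_C = β·I_B = 9.68 mA.
Then V_CE = 9.6 − 9.68×1.8 − 9.75×0.18 = -9.58 V < 0.2 V — the active assumption fails.
Re-solve with V_CE = 0.2 V. KCL at the emitter: V_E/R_E = (V_BB−0.7−V_E)/R_B + (V_CC−0.2−V_E)/R_C, giving V_E = 0.879 V.
I_C = (V_CC − 0.2 − V_E)/R_C = (9.4 − 0.879)/1.8 = 4.73 mA.
Check: I_B = (2.4 − 0.879)/10 = 0.152 mA, and β·I_B = 22.8 mA > I_C, confirming saturation.

saturation; I_C ≈ 4.7 mA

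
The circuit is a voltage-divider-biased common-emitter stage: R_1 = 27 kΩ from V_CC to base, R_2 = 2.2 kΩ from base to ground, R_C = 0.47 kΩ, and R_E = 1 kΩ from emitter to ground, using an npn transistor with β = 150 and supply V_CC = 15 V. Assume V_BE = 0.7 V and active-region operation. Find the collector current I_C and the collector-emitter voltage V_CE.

Thevenize the base divider: V_Th = V_CC·R_2/(R_1+R_2) = 15×2.2/29.2 = 1.13 V, R_Th = R_1‖R_2 = 2.03 kΩ.
Base-emitter loop: V_Th = I_B·R_Th + V_BE + (β+1)I_B·R_E, so I_B = (1.13 − 0.7) / (2.03 + 151×1) = 0.00281 mA.
I_C = β·I_B = 150×0.00281 = 0.422 mA, and I_E = (β+1)I_B = 0.424 mA.
V_CE = V_CC − I_C·R_C − I_E·R_E = 15 − 0.422×0.47 − 0.424×1 = 14.4 V.
V_CE = 14.4 V > 0.2 V confirms active-region operation.

I_C ≈ 0.42 mA, V_CE ≈ 14 V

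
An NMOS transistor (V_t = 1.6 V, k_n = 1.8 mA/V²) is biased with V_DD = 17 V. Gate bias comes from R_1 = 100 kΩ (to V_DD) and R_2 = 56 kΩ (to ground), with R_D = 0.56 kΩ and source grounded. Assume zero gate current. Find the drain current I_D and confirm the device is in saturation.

V_G = V_DD·R_2/(R_1+R_2) = 17×56/156 = 6.1 V. With the source grounded, V_GS = V_G = 6.1 V.
Assume saturation: I_D = (k_n/2)(V_GS − V_t)² = (1.8/2)×(6.1 − 1.6)² = 0.9×4.5² = 18.2 mA.
V_DS = V_DD − I_D·R_D = 17 − 18.2×0.56 = 6.78 V.
Saturation requires V_DS ≥ V_GS − V_t = 4.5 V; 6.78 ≥ 4.5 ✓.

I_D ≈ 18 mA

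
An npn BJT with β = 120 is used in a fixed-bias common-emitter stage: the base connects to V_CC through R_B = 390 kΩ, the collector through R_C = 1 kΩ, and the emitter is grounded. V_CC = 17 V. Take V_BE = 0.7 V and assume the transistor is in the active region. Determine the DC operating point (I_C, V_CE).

I_C ≈ 5 mA, V_CE ≈ 12 V

Base loop: V_CC = I_B·R_B + V_BE, so I_B = (17 − 0.7)/390 kΩ = 0.0418 mA.
In the active region I_C = β·I_B = 120 × 0.0418 = 5.02 mA.
Collector loop: V_CE = V_CC − I_C·R_C = 17 − 5.02×1 = 12 V.
Since V_CE = 12 V > V_CE(sat) ≈ 0.2 V, the transistor is in the active region as assumed.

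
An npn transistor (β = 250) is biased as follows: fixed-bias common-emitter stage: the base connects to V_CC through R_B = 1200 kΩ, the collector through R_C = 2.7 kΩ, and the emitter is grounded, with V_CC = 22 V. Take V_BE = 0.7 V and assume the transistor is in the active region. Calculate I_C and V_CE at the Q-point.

I_C ≈ 4.4 mA, V_CE ≈ 10 V

Base loop: V_CC = I_B·R_B + V_BE, so I_B = (22 − 0.7)/1200 kΩ = 0.0178 mA.
In the active region I_C = β·I_B = 250 × 0.0178 = 4.44 mA.
Collector loop: V_CE = V_CC − I_C·R_C = 22 − 4.44×2.7 = 10 V.
Since V_CE = 10 V > V_CE(sat) ≈ 0.2 V, the transistor is in the active region as assumed.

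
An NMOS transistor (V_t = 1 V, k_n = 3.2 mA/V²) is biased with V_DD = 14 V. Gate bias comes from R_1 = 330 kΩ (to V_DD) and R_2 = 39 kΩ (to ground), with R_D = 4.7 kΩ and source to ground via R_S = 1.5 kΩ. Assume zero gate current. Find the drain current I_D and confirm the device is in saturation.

I_D ≈ 0.13 mA

V_G = V_DD·R_2/(R_1+R_2) = 14×39/369 = 1.48 V.
Assume saturation: I_D = (k_n/2)(V_GS − V_t)² with V_GS = V_G − I_D·R_S = 1.48 − 1.5·I_D.
Substituting gives 3.6·I_D² − 3.3·I_D + 0.368 = 0, with roots I_D = 0.13 or 0.787 mA.
The root I_D = 0.787 mA gives V_GS = 0.298 V ≤ V_t, so take I_D = 0.13 mA.
Then V_GS = 1.28 V and V_DS = V_DD − I_D(R_D+R_S) = 14 − 0.13×6.2 = 13.2 V.
Saturation requires V_DS ≥ V_GS − V_t = 0.285 V; 13.2 ≥ 0.285 ✓.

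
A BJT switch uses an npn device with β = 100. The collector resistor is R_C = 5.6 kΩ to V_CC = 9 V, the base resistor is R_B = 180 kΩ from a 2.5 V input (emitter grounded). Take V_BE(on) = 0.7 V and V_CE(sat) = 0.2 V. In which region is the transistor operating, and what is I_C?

Assume active. Base-emitter loop: I_B = (V_BB − V_BE)/R_B = (2.5 − 0.7)/180 = 0.01 mA.
I_C = β·I_B = 100×0.01 = 1 mA.
V_CE = V_CC − I_C·R_C = 9 − 1×5.6 = 3.4 V > V_CE(sat), so the active-region assumption holds.

active; I_C ≈ 1 mA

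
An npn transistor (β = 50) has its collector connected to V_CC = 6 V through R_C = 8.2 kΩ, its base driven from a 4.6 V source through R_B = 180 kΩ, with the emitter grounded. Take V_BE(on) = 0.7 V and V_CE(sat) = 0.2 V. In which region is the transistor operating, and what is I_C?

saturation; I_C ≈ 0.71 mA

Assume active: I_B = (4.6 − 0.7)/180 = 0.0217 mA, giving I_C = β·I_B = 1.08 mA.
But then V_CE = 6 − 1.08×8.2 = -2.88 V < V_CE(sat) = 0.2 V — impossible in the active region.
So the transistor is saturated. With V_CE = 0.2 V, I_C = (V_CC − 0.2)/R_C = 5.8/8.2 = 0.707 mA.
Check: β·I_B = 1.08 mA > I_C = 0.707 mA, confirming saturation.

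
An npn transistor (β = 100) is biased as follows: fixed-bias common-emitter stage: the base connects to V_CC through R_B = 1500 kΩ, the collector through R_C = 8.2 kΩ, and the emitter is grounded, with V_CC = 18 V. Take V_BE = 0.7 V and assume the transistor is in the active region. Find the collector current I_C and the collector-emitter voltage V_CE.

Base loop: V_CC = I_B·R_B + V_BE, so I_B = (18 − 0.7)/1500 kΩ = 0.0115 mA.
In the active region I_C = β·I_B = 100 × 0.0115 = 1.15 mA.
Collector loop: V_CE = V_CC − I_C·R_C = 18 − 1.15×8.2 = 8.54 V.
Since V_CE = 8.54 V > V_CE(sat) ≈ 0.2 V, the transistor is in the active region as assumed.

I_C ≈ 1.2 mA, V_CE ≈ 8.5 V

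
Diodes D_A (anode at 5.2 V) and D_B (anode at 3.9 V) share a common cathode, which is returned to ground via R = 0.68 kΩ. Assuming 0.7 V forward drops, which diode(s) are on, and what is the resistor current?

Only D_A conducts; I_R ≈ 6.6 mA

Assume both conduct. Then node N would need to be at both 5.2−0.7 = 4.5 V and 3.9−0.7 = 3.2 V, which is impossible.
Assume only D_A conducts: V_N = 5.2 − 0.7 = 4.5 V, so I_R = 4.5/0.68 = 6.62 mA.
Check D_B: its anode-to-cathode voltage is 3.9 − 4.5 = -0.6 V < 0.7 V, so it is off. The assumption is consistent.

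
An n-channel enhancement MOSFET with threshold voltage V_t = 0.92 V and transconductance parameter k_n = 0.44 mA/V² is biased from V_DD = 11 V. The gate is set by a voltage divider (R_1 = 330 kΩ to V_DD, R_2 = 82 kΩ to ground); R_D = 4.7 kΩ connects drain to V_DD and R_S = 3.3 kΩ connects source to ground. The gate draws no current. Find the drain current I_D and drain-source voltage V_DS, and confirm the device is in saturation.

V_G = V_DD·R_2/(R_1+R_2) = 11×82/412 = 2.19 V.
Assume saturation: I_D = (k_n/2)(V_GS − V_t)² with V_GS = V_G − I_D·R_S = 2.19 − 3.3·I_D.
Substituting gives 2.4·I_D² − 2.84·I_D + 0.354 = 0, with roots I_D = 0.142 or 1.05 mA.
The root I_D = 1.05 mA gives V_GS = -1.26 V ≤ V_t, so take I_D = 0.142 mA.
Then V_GS = 1.72 V and V_DS = V_DD − I_D(R_D+R_S) = 11 − 0.142×8 = 9.87 V.
Saturation requires V_DS ≥ V_GS − V_t = 0.802 V; 9.87 ≥ 0.802 ✓.

I_D ≈ 0.14 mA, V_DS ≈ 9.9 V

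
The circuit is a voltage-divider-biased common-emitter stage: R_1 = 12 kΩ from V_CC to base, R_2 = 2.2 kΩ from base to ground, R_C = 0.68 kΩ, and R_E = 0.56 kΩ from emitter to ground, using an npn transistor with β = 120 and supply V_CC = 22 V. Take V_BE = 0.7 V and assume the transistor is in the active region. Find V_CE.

V_CE ≈ 16 V

Thevenize the base divider: V_Th = V_CC·R_2/(R_1+R_2) = 22×2.2/14.2 = 3.41 V, R_Th = R_1‖R_2 = 1.86 kΩ.
Base-emitter loop: V_Th = I_B·R_Th + V_BE + (β+1)I_B·R_E, so I_B = (3.41 − 0.7) / (1.86 + 121×0.56) = 0.0389 mA.
I_C = β·I_B = 120×0.0389 = 4.67 mA, and I_E = (β+1)I_B = 4.71 mA.
V_CE = V_CC − I_C·R_C − I_E·R_E = 22 − 4.67×0.68 − 4.71×0.56 = 16.2 V.
V_CE = 16.2 V > 0.2 V confirms active-region operation.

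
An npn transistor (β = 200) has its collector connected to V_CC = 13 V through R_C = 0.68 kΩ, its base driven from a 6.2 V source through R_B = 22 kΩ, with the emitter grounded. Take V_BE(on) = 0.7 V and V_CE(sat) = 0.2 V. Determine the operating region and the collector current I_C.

saturation; I_C ≈ 19 mA

Assume active: I_B = (6.2 − 0.7)/22 = 0.25 mA, giving I_C = β·I_B = 50 mA.
But then V_CE = 13 − 50×0.68 = -21 V < V_CE(sat) = 0.2 V — impossible in the active region.
So the transistor is saturated. With V_CE = 0.2 V, I_C = (V_CC − 0.2)/R_C = 12.8/0.68 = 18.8 mA.
Check: β·I_B = 50 mA > I_C = 18.8 mA, confirming saturation.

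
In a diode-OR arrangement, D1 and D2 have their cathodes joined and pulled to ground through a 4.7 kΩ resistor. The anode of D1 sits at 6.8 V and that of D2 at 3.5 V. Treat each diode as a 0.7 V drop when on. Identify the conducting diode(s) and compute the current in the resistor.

Assume both conduct. Then node N would need to be at both 6.8−0.7 = 6.1 V and 3.5−0.7 = 2.8 V, which is impossible.
Assume only D1 conducts: V_N = 6.8 − 0.7 = 6.1 V, so I_R = 6.1/4.7 = 1.3 mA.
Check D2: its anode-to-cathode voltage is 3.5 − 6.1 = -2.6 V < 0.7 V, so it is off. The assumption is consistent.

Only D1 conducts; I_R ≈ 1.3 mA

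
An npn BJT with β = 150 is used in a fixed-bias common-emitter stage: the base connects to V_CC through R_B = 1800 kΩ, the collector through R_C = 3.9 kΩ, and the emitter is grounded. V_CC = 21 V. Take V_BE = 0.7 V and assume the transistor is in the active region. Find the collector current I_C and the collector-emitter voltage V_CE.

Base loop: V_CC = I_B·R_B + V_BE, so I_B = (21 − 0.7)/1800 kΩ = 0.0113 mA.
In the active region I_C = β·I_B = 150 × 0.0113 = 1.69 mA.
Collector loop: V_CE = V_CC − I_C·R_C = 21 − 1.69×3.9 = 14.4 V.
Since V_CE = 14.4 V > V_CE(sat) ≈ 0.2 V, the transistor is in the active region as assumed.

I_C ≈ 1.7 mA, V_CE ≈ 14 V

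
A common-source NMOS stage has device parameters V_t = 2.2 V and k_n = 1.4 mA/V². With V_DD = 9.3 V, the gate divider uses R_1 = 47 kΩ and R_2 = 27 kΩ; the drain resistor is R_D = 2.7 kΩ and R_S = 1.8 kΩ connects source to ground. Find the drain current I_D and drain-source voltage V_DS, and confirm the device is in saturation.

V_G = V_DD·R_2/(R_1+R_2) = 9.3×27/74 = 3.39 V.
Assume saturation: I_D = (k_n/2)(V_GS − V_t)² with V_GS = V_G − I_D·R_S = 3.39 − 1.8·I_D.
Substituting gives 2.27·I_D² − 4.01·I_D + 0.997 = 0, with roots I_D = 0.3 or 1.47 mA.
The root I_D = 1.47 mA gives V_GS = 0.752 V ≤ V_t, so take I_D = 0.3 mA.
Then V_GS = 2.85 V and V_DS = V_DD − I_D(R_D+R_S) = 9.3 − 0.3×4.5 = 7.95 V.
Saturation requires V_DS ≥ V_GS − V_t = 0.654 V; 7.95 ≥ 0.654 ✓.

I_D ≈ 0.3 mA, V_DS ≈ 8 V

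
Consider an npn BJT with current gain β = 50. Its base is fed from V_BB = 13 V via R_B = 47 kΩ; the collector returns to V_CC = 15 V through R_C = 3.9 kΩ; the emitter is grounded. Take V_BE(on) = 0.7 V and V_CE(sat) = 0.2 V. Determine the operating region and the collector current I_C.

saturation; I_C ≈ 3.8 mA

Assume active: I_B = (13 − 0.7)/47 = 0.262 mA, giving I_C = β·I_B = 13.1 mA.
But then V_CE = 15 − 13.1×3.9 = -36 V < V_CE(sat) = 0.2 V — impossible in the active region.
So the transistor is saturated. With V_CE = 0.2 V, I_C = (V_CC − 0.2)/R_C = 14.8/3.9 = 3.79 mA.
Check: β·I_B = 13.1 mA > I_C = 3.79 mA, confirming saturation.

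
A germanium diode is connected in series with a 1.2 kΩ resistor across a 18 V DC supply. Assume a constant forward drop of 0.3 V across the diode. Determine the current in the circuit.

KVL around the loop: 18 = V_D + I·R = 0.3 + I × 1.2 kΩ.
So I = (18 − 0.3) / 1.2 kΩ = 17.7 / 1.2 = 14.8 mA.

I ≈ 15 mA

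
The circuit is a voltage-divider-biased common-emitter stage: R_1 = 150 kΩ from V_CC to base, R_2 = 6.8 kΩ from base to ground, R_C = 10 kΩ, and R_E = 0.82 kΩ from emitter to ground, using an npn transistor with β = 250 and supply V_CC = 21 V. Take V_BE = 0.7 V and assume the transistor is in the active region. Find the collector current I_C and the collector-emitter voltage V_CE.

Thevenize the base divider: V_Th = V_CC·R_2/(R_1+R_2) = 21×6.8/157 = 0.911 V, R_Th = R_1‖R_2 = 6.51 kΩ.
Base-emitter loop: V_Th = I_B·R_Th + V_BE + (β+1)I_B·R_E, so I_B = (0.911 − 0.7) / (6.51 + 251×0.82) = 0.000992 mA.
I_C = β·I_B = 250×0.000992 = 0.248 mA, and I_E = (β+1)I_B = 0.249 mA.
V_CE = V_CC − I_C·R_C − I_E·R_E = 21 − 0.248×10 − 0.249×0.82 = 18.3 V.
V_CE = 18.3 V > 0.2 V confirms active-region operation.

I_C ≈ 0.25 mA, V_CE ≈ 18 V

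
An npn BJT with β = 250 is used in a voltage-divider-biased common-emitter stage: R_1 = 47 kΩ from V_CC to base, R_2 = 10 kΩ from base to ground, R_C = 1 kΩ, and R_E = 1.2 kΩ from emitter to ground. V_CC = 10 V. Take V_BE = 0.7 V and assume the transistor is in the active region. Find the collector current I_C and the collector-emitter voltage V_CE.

Thevenize the base divider: V_Th = V_CC·R_2/(R_1+R_2) = 10×10/57 = 1.75 V, R_Th = R_1‖R_2 = 8.25 kΩ.
Base-emitter loop: V_Th = I_B·R_Th + V_BE + (β+1)I_B·R_E, so I_B = (1.75 − 0.7) / (8.25 + 251×1.2) = 0.00341 mA.
I_C = β·I_B = 250×0.00341 = 0.852 mA, and I_E = (β+1)I_B = 0.855 mA.
V_CE = V_CC − I_C·R_C − I_E·R_E = 10 − 0.852×1 − 0.855×1.2 = 8.12 V.
V_CE = 8.12 V > 0.2 V confirms active-region operation.

I_C ≈ 0.85 mA, V_CE ≈ 8.1 V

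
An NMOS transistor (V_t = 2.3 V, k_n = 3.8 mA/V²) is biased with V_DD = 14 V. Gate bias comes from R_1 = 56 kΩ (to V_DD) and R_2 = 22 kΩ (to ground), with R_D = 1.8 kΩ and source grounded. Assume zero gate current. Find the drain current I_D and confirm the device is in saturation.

V_G = V_DD·R_2/(R_1+R_2) = 14×22/78 = 3.95 V. With the source grounded, V_GS = V_G = 3.95 V.
Assume saturation: I_D = (k_n/2)(V_GS − V_t)² = (3.8/2)×(3.95 − 2.3)² = 1.9×1.65² = 5.16 mA.
V_DS = V_DD − I_D·R_D = 14 − 5.16×1.8 = 4.7 V.
Saturation requires V_DS ≥ V_GS − V_t = 1.65 V; 4.7 ≥ 1.65 ✓.

I_D ≈ 5.2 mA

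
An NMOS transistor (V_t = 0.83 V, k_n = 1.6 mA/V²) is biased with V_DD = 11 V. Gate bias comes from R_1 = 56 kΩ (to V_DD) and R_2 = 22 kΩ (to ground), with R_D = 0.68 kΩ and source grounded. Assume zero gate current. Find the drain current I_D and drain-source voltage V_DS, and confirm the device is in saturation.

I_D ≈ 4.1 mA, V_DS ≈ 8.2 V

V_G = V_DD·R_2/(R_1+R_2) = 11×22/78 = 3.1 V. With the source grounded, V_GS = V_G = 3.1 V.
Assume saturation: I_D = (k_n/2)(V_GS − V_t)² = (1.6/2)×(3.1 − 0.83)² = 0.8×2.27² = 4.13 mA.
V_DS = V_DD − I_D·R_D = 11 − 4.13×0.68 = 8.19 V.
Saturation requires V_DS ≥ V_GS − V_t = 2.27 V; 8.19 ≥ 2.27 ✓.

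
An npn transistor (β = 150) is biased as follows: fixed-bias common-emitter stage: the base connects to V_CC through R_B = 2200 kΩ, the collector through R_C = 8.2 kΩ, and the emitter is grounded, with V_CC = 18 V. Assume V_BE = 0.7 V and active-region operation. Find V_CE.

V_CE ≈ 8.3 V

Base loop: V_CC = I_B·R_B + V_BE, so I_B = (18 − 0.7)/2200 kΩ = 0.00786 mA.
In the active region I_C = β·I_B = 150 × 0.00786 = 1.18 mA.
Collector loop: V_CE = V_CC − I_C·R_C = 18 − 1.18×8.2 = 8.33 V.
Since V_CE = 8.33 V > V_CE(sat) ≈ 0.2 V, the transistor is in the active region as assumed.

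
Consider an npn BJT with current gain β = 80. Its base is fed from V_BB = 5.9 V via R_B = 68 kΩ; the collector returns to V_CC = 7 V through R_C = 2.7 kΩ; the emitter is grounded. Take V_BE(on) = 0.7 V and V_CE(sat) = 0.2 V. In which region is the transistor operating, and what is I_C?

Assume active: I_B = (5.9 − 0.7)/68 = 0.0765 mA, giving I_C = β·I_B = 6.12 mA.
But then V_CE = 7 − 6.12×2.7 = -9.52 V < V_CE(sat) = 0.2 V — impossible in the active region.
So the transistor is saturated. With V_CE = 0.2 V, I_C = (V_CC − 0.2)/R_C = 6.8/2.7 = 2.52 mA.
Check: β·I_B = 6.12 mA > I_C = 2.52 mA, confirming saturation.

saturation; I_C ≈ 2.5 mA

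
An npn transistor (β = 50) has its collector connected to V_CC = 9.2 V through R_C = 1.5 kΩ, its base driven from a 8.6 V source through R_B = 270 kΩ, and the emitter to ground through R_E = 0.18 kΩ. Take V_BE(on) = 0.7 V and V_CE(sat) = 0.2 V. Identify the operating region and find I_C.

Assume active. Base-emitter loop: I_B = (V_BB − V_BE)/(R_B + (β+1)R_E) = (8.6 − 0.7)/(270 + 51×0.18) = 0.0283 mA.
I_C = β·I_B = 50×0.0283 = 1.41 mA.
V_CE = V_CC − I_C·R_C − I_E·R_E = 9.2 − 1.41×1.5 − 1.44×0.18 = 6.82 V > V_CE(sat), so the active-region assumption holds.

active; I_C ≈ 1.4 mA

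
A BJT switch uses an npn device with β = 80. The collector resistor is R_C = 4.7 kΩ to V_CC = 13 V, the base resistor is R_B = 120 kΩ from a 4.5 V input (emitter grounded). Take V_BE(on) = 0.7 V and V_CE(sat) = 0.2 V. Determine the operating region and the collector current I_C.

Assume active. Base-emitter loop: I_B = (V_BB − V_BE)/R_B = (4.5 − 0.7)/120 = 0.0317 mA.
I_C = β·I_B = 80×0.0317 = 2.53 mA.
V_CE = V_CC − I_C·R_C = 13 − 2.53×4.7 = 1.09 V > V_CE(sat), so the active-region assumption holds.

active; I_C ≈ 2.5 mA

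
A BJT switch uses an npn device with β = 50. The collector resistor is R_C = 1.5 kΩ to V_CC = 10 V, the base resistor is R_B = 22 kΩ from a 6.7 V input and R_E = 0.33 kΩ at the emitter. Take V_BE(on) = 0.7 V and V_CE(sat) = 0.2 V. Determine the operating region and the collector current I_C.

Assume active: I_B = (6.7 − 0.7)/(22 + 51×0.33) = 0.155 mA, I_C = β·I_B = 7.73 mA.
Then V_CE = 10 − 7.73×1.5 − 7.88×0.33 = -4.19 V < 0.2 V — the active assumption fails.
Re-solve with V_CE = 0.2 V. KCL at the emitter: V_E/R_E = (V_BB−0.7−V_E)/R_B + (V_CC−0.2−V_E)/R_C, giving V_E = 1.82 V.
I_C = (V_CC − 0.2 − V_E)/R_C = (9.8 − 1.82)/1.5 = 5.32 mA.
Check: I_B = (6 − 1.82)/22 = 0.19 mA, and β·I_B = 9.5 mA > I_C, confirming saturation.

saturation; I_C ≈ 5.3 mA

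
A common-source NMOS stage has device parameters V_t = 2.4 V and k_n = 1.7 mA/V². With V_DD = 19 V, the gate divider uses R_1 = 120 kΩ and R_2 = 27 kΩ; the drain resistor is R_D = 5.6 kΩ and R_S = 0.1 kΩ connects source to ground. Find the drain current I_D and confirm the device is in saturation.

I_D ≈ 0.86 mA

V_G = V_DD·R_2/(R_1+R_2) = 19×27/147 = 3.49 V.
Assume saturation: I_D = (k_n/2)(V_GS − V_t)² with V_GS = V_G − I_D·R_S = 3.49 − 0.1·I_D.
Substituting gives 0.0085·I_D² − 1.19·I_D + 1.01 = 0, with roots I_D = 0.857 or 139 mA.
The root I_D = 139 mA gives V_GS = -10.4 V ≤ V_t, so take I_D = 0.857 mA.
Then V_GS = 3.4 V and V_DS = V_DD − I_D(R_D+R_S) = 19 − 0.857×5.7 = 14.1 V.
Saturation requires V_DS ≥ V_GS − V_t = 1 V; 14.1 ≥ 1 ✓.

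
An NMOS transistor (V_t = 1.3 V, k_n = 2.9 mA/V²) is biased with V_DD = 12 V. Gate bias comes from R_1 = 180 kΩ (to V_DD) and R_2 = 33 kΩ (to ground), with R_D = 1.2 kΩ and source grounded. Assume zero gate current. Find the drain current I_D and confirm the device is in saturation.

V_G = V_DD·R_2/(R_1+R_2) = 12×33/213 = 1.86 V. With the source grounded, V_GS = V_G = 1.86 V.
Assume saturation: I_D = (k_n/2)(V_GS − V_t)² = (2.9/2)×(1.86 − 1.3)² = 1.45×0.559² = 0.453 mA.
V_DS = V_DD − I_D·R_D = 12 − 0.453×1.2 = 11.5 V.
Saturation requires V_DS ≥ V_GS − V_t = 0.559 V; 11.5 ≥ 0.559 ✓.

I_D ≈ 0.45 mA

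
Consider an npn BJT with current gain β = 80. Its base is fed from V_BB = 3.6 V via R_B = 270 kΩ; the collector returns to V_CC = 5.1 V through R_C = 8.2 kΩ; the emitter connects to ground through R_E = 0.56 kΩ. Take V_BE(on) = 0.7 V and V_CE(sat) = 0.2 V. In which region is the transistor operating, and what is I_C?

Assume active: I_B = (3.6 − 0.7)/(270 + 81×0.56) = 0.0092 mA, I_C = β·I_B = 0.736 mA.
Then V_CE = 5.1 − 0.736×8.2 − 0.745×0.56 = -1.35 V < 0.2 V — the active assumption fails.
Re-solve with V_CE = 0.2 V. KCL at the emitter: V_E/R_E = (V_BB−0.7−V_E)/R_B + (V_CC−0.2−V_E)/R_C, giving V_E = 0.318 V.
I_C = (V_CC − 0.2 − V_E)/R_C = (4.9 − 0.318)/8.2 = 0.559 mA.
Check: I_B = (2.9 − 0.318)/270 = 0.00956 mA, and β·I_B = 0.765 mA > I_C, confirming saturation.

saturation; I_C ≈ 0.56 mA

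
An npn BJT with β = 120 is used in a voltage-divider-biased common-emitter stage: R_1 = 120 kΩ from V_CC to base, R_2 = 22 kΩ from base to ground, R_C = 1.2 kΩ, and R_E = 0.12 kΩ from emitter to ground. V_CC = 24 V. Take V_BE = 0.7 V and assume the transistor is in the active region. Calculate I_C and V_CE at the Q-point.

Thevenize the base divider: V_Th = V_CC·R_2/(R_1+R_2) = 24×22/142 = 3.72 V, R_Th = R_1‖R_2 = 18.6 kΩ.
Base-emitter loop: V_Th = I_B·R_Th + V_BE + (β+1)I_B·R_E, so I_B = (3.72 − 0.7) / (18.6 + 121×0.12) = 0.0912 mA.
I_C = β·I_B = 120×0.0912 = 10.9 mA, and I_E = (β+1)I_B = 11 mA.
V_CE = V_CC − I_C·R_C − I_E·R_E = 24 − 10.9×1.2 − 11×0.12 = 9.55 V.
V_CE = 9.55 V > 0.2 V confirms active-region operation.

I_C ≈ 11 mA, V_CE ≈ 9.5 V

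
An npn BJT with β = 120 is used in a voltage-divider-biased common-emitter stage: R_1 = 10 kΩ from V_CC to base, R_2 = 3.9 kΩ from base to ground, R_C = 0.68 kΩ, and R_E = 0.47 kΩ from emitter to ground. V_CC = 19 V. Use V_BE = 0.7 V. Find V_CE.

V_CE ≈ 8.3 V

Thevenize the base divider: V_Th = V_CC·R_2/(R_1+R_2) = 19×3.9/13.9 = 5.33 V, R_Th = R_1‖R_2 = 2.81 kΩ.
Base-emitter loop: V_Th = I_B·R_Th + V_BE + (β+1)I_B·R_E, so I_B = (5.33 − 0.7) / (2.81 + 121×0.47) = 0.0776 mA.
I_C = β·I_B = 120×0.0776 = 9.31 mA, and I_E = (β+1)I_B = 9.39 mA.
V_CE = V_CC − I_C·R_C − I_E·R_E = 19 − 9.31×0.68 − 9.39×0.47 = 8.25 V.
V_CE = 8.25 V > 0.2 V confirms active-region operation.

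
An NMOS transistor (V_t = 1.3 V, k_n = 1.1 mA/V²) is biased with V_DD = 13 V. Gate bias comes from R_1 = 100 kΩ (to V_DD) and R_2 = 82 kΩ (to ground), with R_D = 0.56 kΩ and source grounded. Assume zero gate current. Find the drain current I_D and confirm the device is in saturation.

I_D ≈ 11 mA

V_G = V_DD·R_2/(R_1+R_2) = 13×82/182 = 5.86 V. With the source grounded, V_GS = V_G = 5.86 V.
Assume saturation: I_D = (k_n/2)(V_GS − V_t)² = (1.1/2)×(5.86 − 1.3)² = 0.55×4.56² = 11.4 mA.
V_DS = V_DD − I_D·R_D = 13 − 11.4×0.56 = 6.6 V.
Saturation requires V_DS ≥ V_GS − V_t = 4.56 V; 6.6 ≥ 4.56 ✓.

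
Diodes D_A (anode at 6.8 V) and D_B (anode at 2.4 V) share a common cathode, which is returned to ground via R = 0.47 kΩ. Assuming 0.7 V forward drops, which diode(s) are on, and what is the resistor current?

Only D_A conducts; I_R ≈ 13 mA

Assume both conduct. Then node N would need to be at both 6.8−0.7 = 6.1 V and 2.4−0.7 = 1.7 V, which is impossible.
Assume only D_A conducts: V_N = 6.8 − 0.7 = 6.1 V, so I_R = 6.1/0.47 = 13 mA.
Check D_B: its anode-to-cathode voltage is 2.4 − 6.1 = -3.7 V < 0.7 V, so it is off. The assumption is consistent.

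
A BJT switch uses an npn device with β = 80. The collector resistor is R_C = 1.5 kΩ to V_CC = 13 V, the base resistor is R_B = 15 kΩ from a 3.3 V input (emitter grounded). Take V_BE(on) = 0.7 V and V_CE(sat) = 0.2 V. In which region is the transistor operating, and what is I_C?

saturation; I_C ≈ 8.5 mA

Assume active: I_B = (3.3 − 0.7)/15 = 0.173 mA, giving I_C = β·I_B = 13.9 mA.
But then V_CE = 13 − 13.9×1.5 = -7.8 V < V_CE(sat) = 0.2 V — impossible in the active region.
So the transistor is saturated. With V_CE = 0.2 V, I_C = (V_CC − 0.2)/R_C = 12.8/1.5 = 8.53 mA.
Check: β·I_B = 13.9 mA > I_C = 8.53 mA, confirming saturation.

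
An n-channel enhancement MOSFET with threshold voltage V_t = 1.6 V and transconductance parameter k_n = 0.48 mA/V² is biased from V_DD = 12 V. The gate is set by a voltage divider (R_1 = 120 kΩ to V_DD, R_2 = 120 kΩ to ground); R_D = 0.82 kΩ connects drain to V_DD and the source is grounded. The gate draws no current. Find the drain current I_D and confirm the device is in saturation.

V_G = V_DD·R_2/(R_1+R_2) = 12×120/240 = 6 V. With the source grounded, V_GS = V_G = 6 V.
Assume saturation: I_D = (k_n/2)(V_GS − V_t)² = (0.48/2)×(6 − 1.6)² = 0.24×4.4² = 4.65 mA.
V_DS = V_DD − I_D·R_D = 12 − 4.65×0.82 = 8.19 V.
Saturation requires V_DS ≥ V_GS − V_t = 4.4 V; 8.19 ≥ 4.4 ✓.

I_D ≈ 4.6 mA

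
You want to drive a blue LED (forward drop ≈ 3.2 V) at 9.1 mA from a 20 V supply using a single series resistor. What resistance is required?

The resistor drops V_S − V_D = 20 − 3.2 = 16.8 V at 9.1 mA.
R = 16.8 V / 9.1 mA = 1.85 kΩ.

R ≈ 1.8 kΩ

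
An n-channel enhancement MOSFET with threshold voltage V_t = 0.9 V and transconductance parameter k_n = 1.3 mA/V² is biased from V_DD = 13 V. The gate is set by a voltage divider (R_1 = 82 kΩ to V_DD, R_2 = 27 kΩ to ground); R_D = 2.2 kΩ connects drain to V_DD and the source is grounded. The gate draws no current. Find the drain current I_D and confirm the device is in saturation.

I_D ≈ 3.5 mA

V_G = V_DD·R_2/(R_1+R_2) = 13×27/109 = 3.22 V. With the source grounded, V_GS = V_G = 3.22 V.
Assume saturation: I_D = (k_n/2)(V_GS − V_t)² = (1.3/2)×(3.22 − 0.9)² = 0.65×2.32² = 3.5 mA.
V_DS = V_DD − I_D·R_D = 13 − 3.5×2.2 = 5.3 V.
Saturation requires V_DS ≥ V_GS − V_t = 2.32 V; 5.3 ≥ 2.32 ✓.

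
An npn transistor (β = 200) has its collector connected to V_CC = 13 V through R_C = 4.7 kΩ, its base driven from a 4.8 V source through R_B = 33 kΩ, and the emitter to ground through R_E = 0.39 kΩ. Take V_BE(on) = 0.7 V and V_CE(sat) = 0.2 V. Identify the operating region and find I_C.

Assume active: I_B = (4.8 − 0.7)/(33 + 201×0.39) = 0.0368 mA, I_C = β·I_B = 7.36 mA.
Then V_CE = 13 − 7.36×4.7 − 7.4×0.39 = -24.5 V < 0.2 V — the active assumption fails.
Re-solve with V_CE = 0.2 V. KCL at the emitter: V_E/R_E = (V_BB−0.7−V_E)/R_B + (V_CC−0.2−V_E)/R_C, giving V_E = 1.01 V.
I_C = (V_CC − 0.2 − V_E)/R_C = (12.8 − 1.01)/4.7 = 2.51 mA.
Check: I_B = (4.1 − 1.01)/33 = 0.0935 mA, and β·I_B = 18.7 mA > I_C, confirming saturation.

saturation; I_C ≈ 2.5 mA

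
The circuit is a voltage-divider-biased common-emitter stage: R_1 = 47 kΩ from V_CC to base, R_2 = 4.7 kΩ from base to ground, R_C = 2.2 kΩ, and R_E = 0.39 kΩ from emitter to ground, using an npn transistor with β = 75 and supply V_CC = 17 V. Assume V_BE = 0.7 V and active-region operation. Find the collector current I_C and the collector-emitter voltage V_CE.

Thevenize the base divider: V_Th = V_CC·R_2/(R_1+R_2) = 17×4.7/51.7 = 1.55 V, R_Th = R_1‖R_2 = 4.27 kΩ.
Base-emitter loop: V_Th = I_B·R_Th + V_BE + (β+1)I_B·R_E, so I_B = (1.55 − 0.7) / (4.27 + 76×0.39) = 0.0249 mA.
I_C = β·I_B = 75×0.0249 = 1.87 mA, and I_E = (β+1)I_B = 1.89 mA.
V_CE = V_CC − I_C·R_C − I_E·R_E = 17 − 1.87×2.2 − 1.89×0.39 = 12.1 V.
V_CE = 12.1 V > 0.2 V confirms active-region operation.

I_C ≈ 1.9 mA, V_CE ≈ 12 V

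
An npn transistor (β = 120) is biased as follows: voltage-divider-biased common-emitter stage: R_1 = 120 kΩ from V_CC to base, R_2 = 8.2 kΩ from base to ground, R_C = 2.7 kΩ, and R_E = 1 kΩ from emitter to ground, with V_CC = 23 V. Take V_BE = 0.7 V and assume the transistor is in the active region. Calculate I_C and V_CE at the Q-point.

Thevenize the base divider: V_Th = V_CC·R_2/(R_1+R_2) = 23×8.2/128 = 1.47 V, R_Th = R_1‖R_2 = 7.68 kΩ.
Base-emitter loop: V_Th = I_B·R_Th + V_BE + (β+1)I_B·R_E, so I_B = (1.47 − 0.7) / (7.68 + 121×1) = 0.00599 mA.
I_C = β·I_B = 120×0.00599 = 0.719 mA, and I_E = (β+1)I_B = 0.725 mA.
V_CE = V_CC − I_C·R_C − I_E·R_E = 23 − 0.719×2.7 − 0.725×1 = 20.3 V.
V_CE = 20.3 V > 0.2 V confirms active-region operation.

I_C ≈ 0.72 mA, V_CE ≈ 20 V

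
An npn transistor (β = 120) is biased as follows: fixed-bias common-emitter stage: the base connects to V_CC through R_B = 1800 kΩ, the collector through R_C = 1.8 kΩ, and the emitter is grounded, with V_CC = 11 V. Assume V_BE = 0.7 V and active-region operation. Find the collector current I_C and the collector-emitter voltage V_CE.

I_C ≈ 0.69 mA, V_CE ≈ 9.8 V

Base loop: V_CC = I_B·R_B + V_BE, so I_B = (11 − 0.7)/1800 kΩ = 0.00572 mA.
In the active region I_C = β·I_B = 120 × 0.00572 = 0.687 mA.
Collector loop: V_CE = V_CC − I_C·R_C = 11 − 0.687×1.8 = 9.76 V.
Since V_CE = 9.76 V > V_CE(sat) ≈ 0.2 V, the transistor is in the active region as assumed.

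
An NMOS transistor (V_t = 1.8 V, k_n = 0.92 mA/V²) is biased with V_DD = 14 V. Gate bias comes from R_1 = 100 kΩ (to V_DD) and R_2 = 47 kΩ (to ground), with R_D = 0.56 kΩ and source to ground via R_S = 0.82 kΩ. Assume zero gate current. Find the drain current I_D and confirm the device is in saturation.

V_G = V_DD·R_2/(R_1+R_2) = 14×47/147 = 4.48 V.
Assume saturation: I_D = (k_n/2)(V_GS − V_t)² with V_GS = V_G − I_D·R_S = 4.48 − 0.82·I_D.
Substituting gives 0.309·I_D² − 3.02·I_D + 3.29 = 0, with roots I_D = 1.25 or 8.51 mA.
The root I_D = 8.51 mA gives V_GS = -2.5 V ≤ V_t, so take I_D = 1.25 mA.
Then V_GS = 3.45 V and V_DS = V_DD − I_D(R_D+R_S) = 14 − 1.25×1.38 = 12.3 V.
Saturation requires V_DS ≥ V_GS − V_t = 1.65 V; 12.3 ≥ 1.65 ✓.

I_D ≈ 1.3 mA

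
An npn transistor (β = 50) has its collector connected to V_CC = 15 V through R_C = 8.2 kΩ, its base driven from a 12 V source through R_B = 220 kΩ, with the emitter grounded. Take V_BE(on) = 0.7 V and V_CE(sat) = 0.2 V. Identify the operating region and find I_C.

saturation; I_C ≈ 1.8 mA

Assume active: I_B = (12 − 0.7)/220 = 0.0514 mA, giving I_C = β·I_B = 2.57 mA.
But then V_CE = 15 − 2.57×8.2 = -6.06 V < V_CE(sat) = 0.2 V — impossible in the active region.
So the transistor is saturated. With V_CE = 0.2 V, I_C = (V_CC − 0.2)/R_C = 14.8/8.2 = 1.8 mA.
Check: β·I_B = 2.57 mA > I_C = 1.8 mA, confirming saturation.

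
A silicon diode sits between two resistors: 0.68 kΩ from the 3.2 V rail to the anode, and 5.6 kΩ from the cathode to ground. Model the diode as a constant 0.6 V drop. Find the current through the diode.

I ≈ 0.41 mA

The two resistors are in series with the diode, so KVL gives 3.2 = I·0.68 + 0.6 + I·5.6.
I = (3.2 − 0.6) / (0.68 + 5.6) kΩ = 2.6 / 6.28 = 0.414 mA.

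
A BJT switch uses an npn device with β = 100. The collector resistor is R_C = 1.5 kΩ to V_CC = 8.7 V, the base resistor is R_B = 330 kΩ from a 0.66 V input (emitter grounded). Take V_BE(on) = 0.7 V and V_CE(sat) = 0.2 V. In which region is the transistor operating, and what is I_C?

V_BB = 0.66 V ≤ V_BE(on) = 0.7 V, so the base-emitter junction is not forward biased.
The transistor is in cutoff: I_B = I_C = 0.

cutoff; I_C ≈ 0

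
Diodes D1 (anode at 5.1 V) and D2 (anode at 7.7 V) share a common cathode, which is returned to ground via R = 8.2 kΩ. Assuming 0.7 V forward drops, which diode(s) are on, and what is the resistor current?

Assume both conduct. Then node N would need to be at both 5.1−0.7 = 4.4 V and 7.7−0.7 = 7 V, which is impossible.
Assume only D2 conducts: V_N = 7.7 − 0.7 = 7 V, so I_R = 7/8.2 = 0.854 mA.
Check D1: its anode-to-cathode voltage is 5.1 − 7 = -1.9 V < 0.7 V, so it is off. The assumption is consistent.

Only D2 conducts; I_R ≈ 0.85 mA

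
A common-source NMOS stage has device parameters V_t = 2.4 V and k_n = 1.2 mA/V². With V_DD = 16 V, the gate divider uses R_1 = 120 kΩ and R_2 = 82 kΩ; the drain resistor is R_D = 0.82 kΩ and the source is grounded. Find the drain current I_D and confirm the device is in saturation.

I_D ≈ 10 mA

V_G = V_DD·R_2/(R_1+R_2) = 16×82/202 = 6.5 V. With the source grounded, V_GS = V_G = 6.5 V.
Assume saturation: I_D = (k_n/2)(V_GS − V_t)² = (1.2/2)×(6.5 − 2.4)² = 0.6×4.1² = 10.1 mA.
V_DS = V_DD − I_D·R_D = 16 − 10.1×0.82 = 7.75 V.
Saturation requires V_DS ≥ V_GS − V_t = 4.1 V; 7.75 ≥ 4.1 ✓.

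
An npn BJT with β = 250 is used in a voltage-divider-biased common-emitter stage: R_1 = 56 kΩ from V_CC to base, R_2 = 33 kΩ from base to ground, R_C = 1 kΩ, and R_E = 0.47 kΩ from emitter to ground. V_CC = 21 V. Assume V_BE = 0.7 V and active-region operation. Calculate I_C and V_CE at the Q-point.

Thevenize the base divider: V_Th = V_CC·R_2/(R_1+R_2) = 21×33/89 = 7.79 V, R_Th = R_1‖R_2 = 20.8 kΩ.
Base-emitter loop: V_Th = I_B·R_Th + V_BE + (β+1)I_B·R_E, so I_B = (7.79 − 0.7) / (20.8 + 251×0.47) = 0.0511 mA.
I_C = β·I_B = 250×0.0511 = 12.8 mA, and I_E = (β+1)I_B = 12.8 mA.
V_CE = V_CC − I_C·R_C − I_E·R_E = 21 − 12.8×1 − 12.8×0.47 = 2.2 V.
V_CE = 2.2 V > 0.2 V confirms active-region operation.

I_C ≈ 13 mA, V_CE ≈ 2.2 V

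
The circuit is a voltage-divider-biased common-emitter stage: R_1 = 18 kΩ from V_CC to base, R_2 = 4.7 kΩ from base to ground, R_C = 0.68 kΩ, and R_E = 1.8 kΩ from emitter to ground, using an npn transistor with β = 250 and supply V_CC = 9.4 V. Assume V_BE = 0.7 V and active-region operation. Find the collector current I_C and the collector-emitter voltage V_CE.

Thevenize the base divider: V_Th = V_CC·R_2/(R_1+R_2) = 9.4×4.7/22.7 = 1.95 V, R_Th = R_1‖R_2 = 3.73 kΩ.
Base-emitter loop: V_Th = I_B·R_Th + V_BE + (β+1)I_B·R_E, so I_B = (1.95 − 0.7) / (3.73 + 251×1.8) = 0.00274 mA.
I_C = β·I_B = 250×0.00274 = 0.684 mA, and I_E = (β+1)I_B = 0.687 mA.
V_CE = V_CC − I_C·R_C − I_E·R_E = 9.4 − 0.684×0.68 − 0.687×1.8 = 7.7 V.
V_CE = 7.7 V > 0.2 V confirms active-region operation.

I_C ≈ 0.68 mA, V_CE ≈ 7.7 V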